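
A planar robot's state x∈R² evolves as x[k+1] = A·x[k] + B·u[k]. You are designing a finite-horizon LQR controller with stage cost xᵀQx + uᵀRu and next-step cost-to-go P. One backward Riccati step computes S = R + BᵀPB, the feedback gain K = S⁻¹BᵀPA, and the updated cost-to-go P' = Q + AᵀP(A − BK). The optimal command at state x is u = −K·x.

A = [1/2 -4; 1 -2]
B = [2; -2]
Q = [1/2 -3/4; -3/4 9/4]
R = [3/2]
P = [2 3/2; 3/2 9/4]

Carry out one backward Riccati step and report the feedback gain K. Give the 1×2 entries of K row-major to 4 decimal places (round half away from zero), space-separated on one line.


-0.1538 -0.1538

BᵀP = [1.0000 -1.5000]
S = R + BᵀPB = [3/2] + [5.0000] = [6.5000]
BᵀPA = [-1.0000 -1.0000]
K = S⁻¹·BᵀPA = [-0.1538 -0.1538]
A−BK = [0.8077 -3.6923; 0.6923 -2.3077]
AᵀP(A−BK) = [4.0962 -16.1538; -16.1538 64.8462]
P' = Q + AᵀP(A−BK) = [4.5962 -16.9038; -16.9038 67.0962]
tr(P') = 71.6923


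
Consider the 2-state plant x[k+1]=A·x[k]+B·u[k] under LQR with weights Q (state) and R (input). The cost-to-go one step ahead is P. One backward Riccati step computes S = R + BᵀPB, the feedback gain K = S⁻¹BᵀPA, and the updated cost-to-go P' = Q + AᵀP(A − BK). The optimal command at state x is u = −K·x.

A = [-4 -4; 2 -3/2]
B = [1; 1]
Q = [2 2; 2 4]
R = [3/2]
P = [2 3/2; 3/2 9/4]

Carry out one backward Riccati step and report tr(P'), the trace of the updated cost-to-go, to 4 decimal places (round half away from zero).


29.2179

BᵀP = [3.5000 3.7500]
S = R + BᵀPB = [3/2] + [7.2500] = [8.7500]
BᵀPA = [-6.5000 -19.6250]
K = S⁻¹·BᵀPA = [-0.7429 -2.2429]
A−BK = [-3.2571 -1.7571; 2.7429 0.7429]
AᵀP(A−BK) = [12.1714 7.6714; 7.6714 11.0464]
P' = Q + AᵀP(A−BK) = [14.1714 9.6714; 9.6714 15.0464]
tr(P') = 29.2179


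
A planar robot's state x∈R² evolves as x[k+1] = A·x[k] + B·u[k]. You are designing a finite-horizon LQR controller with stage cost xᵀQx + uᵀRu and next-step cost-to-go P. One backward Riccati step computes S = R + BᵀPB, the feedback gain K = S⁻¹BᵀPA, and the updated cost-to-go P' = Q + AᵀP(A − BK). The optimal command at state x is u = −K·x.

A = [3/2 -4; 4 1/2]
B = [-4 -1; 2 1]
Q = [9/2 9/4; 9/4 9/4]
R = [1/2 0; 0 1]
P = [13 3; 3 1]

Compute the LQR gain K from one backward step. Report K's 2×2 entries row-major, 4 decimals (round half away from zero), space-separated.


-0.8293 1.1220 0.7615 -0.1545

BᵀP = [-46.0000 -10.0000; -10.0000 -2.0000]
S = R + BᵀPB = [1/2 0; 0 1] + [164.0000 36.0000; 36.0000 8.0000] = [164.5000 36.0000; 36.0000 9.0000]
BᵀPA = [-109.0000 179.0000; -23.0000 39.0000]
K = S⁻¹·BᵀPA = [-0.8293 1.1220; 0.7615 -0.1545]
A−BK = [-1.0556 0.3333; 4.8970 -1.5894]
AᵀP(A−BK) = [8.3747 -3.0102; -3.0102 1.4451]
P' = Q + AᵀP(A−BK) = [12.8747 -0.7602; -0.7602 3.6951]
tr(P') = 16.5698


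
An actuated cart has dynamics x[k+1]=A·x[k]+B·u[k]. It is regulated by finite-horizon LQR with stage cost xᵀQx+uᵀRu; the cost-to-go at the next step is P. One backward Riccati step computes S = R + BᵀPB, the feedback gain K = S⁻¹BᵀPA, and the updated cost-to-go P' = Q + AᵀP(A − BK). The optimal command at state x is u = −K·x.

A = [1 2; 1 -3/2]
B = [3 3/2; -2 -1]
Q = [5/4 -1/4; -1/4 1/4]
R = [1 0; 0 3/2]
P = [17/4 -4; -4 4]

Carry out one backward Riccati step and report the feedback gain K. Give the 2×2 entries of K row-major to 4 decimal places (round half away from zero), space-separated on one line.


0.0062 0.5944 0.0021 0.1981

BᵀP = [20.7500 -20.0000; 10.3750 -10.0000]
S = R + BᵀPB = [1 0; 0 3/2] + [102.2500 51.1250; 51.1250 25.5625] = [103.2500 51.1250; 51.1250 27.0625]
BᵀPA = [0.7500 71.5000; 0.3750 35.7500]
K = S⁻¹·BᵀPA = [0.0062 0.5944; 0.0021 0.1981]
A−BK = [0.9782 -0.0804; 1.0145 -0.1131]
AᵀP(A−BK) = [0.2445 -0.0201; -0.0201 0.4181]
P' = Q + AᵀP(A−BK) = [1.4945 -0.2701; -0.2701 0.6681]
tr(P') = 2.1626


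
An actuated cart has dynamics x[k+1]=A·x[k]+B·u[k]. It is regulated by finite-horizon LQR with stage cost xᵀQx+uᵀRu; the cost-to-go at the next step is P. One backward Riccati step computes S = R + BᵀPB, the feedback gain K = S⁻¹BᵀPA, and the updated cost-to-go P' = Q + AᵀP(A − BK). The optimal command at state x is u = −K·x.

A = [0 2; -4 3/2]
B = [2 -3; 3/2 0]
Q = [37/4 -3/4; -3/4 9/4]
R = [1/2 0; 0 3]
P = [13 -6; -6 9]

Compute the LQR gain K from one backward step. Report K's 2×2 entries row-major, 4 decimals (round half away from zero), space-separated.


-2.4279 0.9668 -1.6318 -0.0141

BᵀP = [17.0000 1.5000; -39.0000 18.0000]
S = R + BᵀPB = [1/2 0; 0 3] + [36.2500 -51.0000; -51.0000 117.0000] = [36.7500 -51.0000; -51.0000 120.0000]
BᵀPA = [-6.0000 36.2500; -72.0000 -51.0000]
K = S⁻¹·BᵀPA = [-2.4279 0.9668; -1.6318 -0.0141]
A−BK = [-0.0398 0.0240; -0.3582 0.0498]
AᵀP(A−BK) = [11.9403 -1.2139; -1.2139 0.4834]
P' = Q + AᵀP(A−BK) = [21.1903 -1.9639; -1.9639 2.7334]
tr(P') = 23.9237


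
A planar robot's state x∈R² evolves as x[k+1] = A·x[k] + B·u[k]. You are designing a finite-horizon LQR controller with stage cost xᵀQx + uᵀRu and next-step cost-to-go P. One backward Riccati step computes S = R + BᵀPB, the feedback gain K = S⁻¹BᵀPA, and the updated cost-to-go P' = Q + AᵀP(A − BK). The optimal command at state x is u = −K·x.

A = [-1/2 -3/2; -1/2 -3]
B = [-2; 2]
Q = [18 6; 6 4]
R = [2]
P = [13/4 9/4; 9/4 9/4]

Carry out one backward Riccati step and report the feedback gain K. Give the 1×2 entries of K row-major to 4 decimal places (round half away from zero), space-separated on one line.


0.1667 0.5000

BᵀP = [-2.0000 0.0000]
S = R + BᵀPB = [2] + [4.0000] = [6.0000]
BᵀPA = [1.0000 3.0000]
K = S⁻¹·BᵀPA = [0.1667 0.5000]
A−BK = [-0.1667 -0.5000; -0.8333 -4.0000]
AᵀP(A−BK) = [2.3333 10.3750; 10.3750 46.3125]
P' = Q + AᵀP(A−BK) = [20.3333 16.3750; 16.3750 50.3125]
tr(P') = 70.6458


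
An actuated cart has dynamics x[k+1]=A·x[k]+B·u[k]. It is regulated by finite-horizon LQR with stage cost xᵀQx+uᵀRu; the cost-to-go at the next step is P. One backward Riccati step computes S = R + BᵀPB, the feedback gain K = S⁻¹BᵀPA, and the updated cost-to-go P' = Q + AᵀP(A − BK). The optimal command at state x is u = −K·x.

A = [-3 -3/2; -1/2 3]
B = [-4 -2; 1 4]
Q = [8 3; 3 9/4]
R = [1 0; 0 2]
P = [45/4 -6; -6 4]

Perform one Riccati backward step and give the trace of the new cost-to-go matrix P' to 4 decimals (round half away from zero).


BᵀP = [-51.0000 28.0000; -46.5000 28.0000]
S = R + BᵀPB = [1 0; 0 2] + [232.0000 214.0000; 214.0000 205.0000] = [233.0000 214.0000; 214.0000 207.0000]
BᵀPA = [139.0000 160.5000; 125.5000 153.7500]
K = S⁻¹·BᵀPA = [0.7869 0.1318; -0.2072 0.6065]
A−BK = [-0.2669 0.2402; -0.4581 0.4423]
AᵀP(A−BK) = [0.8786 -0.3108; -0.3108 0.9097]
P' = Q + AᵀP(A−BK) = [8.8786 2.6892; 2.6892 3.1597]
tr(P') = 12.0383

12.0383


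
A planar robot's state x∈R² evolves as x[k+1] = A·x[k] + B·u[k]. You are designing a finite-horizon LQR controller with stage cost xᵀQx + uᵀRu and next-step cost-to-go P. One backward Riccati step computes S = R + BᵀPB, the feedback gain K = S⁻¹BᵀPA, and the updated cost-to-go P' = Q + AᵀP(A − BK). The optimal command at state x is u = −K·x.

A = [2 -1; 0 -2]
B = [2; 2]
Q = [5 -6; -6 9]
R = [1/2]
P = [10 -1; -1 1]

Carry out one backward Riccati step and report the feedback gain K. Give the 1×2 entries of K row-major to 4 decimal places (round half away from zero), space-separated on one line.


BᵀP = [18.0000 0.0000]
S = R + BᵀPB = [1/2] + [36.0000] = [36.5000]
BᵀPA = [36.0000 -18.0000]
K = S⁻¹·BᵀPA = [0.9863 -0.4932]
A−BK = [0.0274 -0.0137; -1.9726 -1.0137]
AᵀP(A−BK) = [4.4932 1.7534; 1.7534 1.1233]
P' = Q + AᵀP(A−BK) = [9.4932 -4.2466; -4.2466 10.1233]
tr(P') = 19.6164

0.9863 -0.4932


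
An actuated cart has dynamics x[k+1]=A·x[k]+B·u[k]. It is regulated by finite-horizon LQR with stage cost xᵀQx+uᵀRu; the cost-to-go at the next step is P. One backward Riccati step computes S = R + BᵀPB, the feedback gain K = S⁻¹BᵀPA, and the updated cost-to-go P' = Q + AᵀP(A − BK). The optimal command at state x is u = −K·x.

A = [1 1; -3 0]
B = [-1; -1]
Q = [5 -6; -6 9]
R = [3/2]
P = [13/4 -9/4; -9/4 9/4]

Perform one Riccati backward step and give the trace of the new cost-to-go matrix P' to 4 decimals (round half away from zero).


BᵀP = [-1.0000 0.0000]
S = R + BᵀPB = [3/2] + [1.0000] = [2.5000]
BᵀPA = [-1.0000 -1.0000]
K = S⁻¹·BᵀPA = [-0.4000 -0.4000]
A−BK = [0.6000 0.6000; -3.4000 -0.4000]
AᵀP(A−BK) = [36.6000 9.6000; 9.6000 2.8500]
P' = Q + AᵀP(A−BK) = [41.6000 3.6000; 3.6000 11.8500]
tr(P') = 53.4500

53.4500


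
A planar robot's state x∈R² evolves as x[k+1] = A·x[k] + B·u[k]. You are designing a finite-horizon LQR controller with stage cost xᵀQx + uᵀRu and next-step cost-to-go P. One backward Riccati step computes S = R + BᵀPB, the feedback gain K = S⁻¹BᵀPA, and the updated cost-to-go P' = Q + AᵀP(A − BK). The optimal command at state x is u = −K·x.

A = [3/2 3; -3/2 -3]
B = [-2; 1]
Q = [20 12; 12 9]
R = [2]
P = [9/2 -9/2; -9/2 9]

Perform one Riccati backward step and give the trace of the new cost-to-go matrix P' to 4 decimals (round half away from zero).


44.6184

BᵀP = [-13.5000 18.0000]
S = R + BᵀPB = [2] + [45.0000] = [47.0000]
BᵀPA = [-47.2500 -94.5000]
K = S⁻¹·BᵀPA = [-1.0053 -2.0106]
A−BK = [-0.5106 -1.0213; -0.4947 -0.9894]
AᵀP(A−BK) = [3.1237 6.2473; 6.2473 12.4947]
P' = Q + AᵀP(A−BK) = [23.1237 18.2473; 18.2473 21.4947]
tr(P') = 44.6184


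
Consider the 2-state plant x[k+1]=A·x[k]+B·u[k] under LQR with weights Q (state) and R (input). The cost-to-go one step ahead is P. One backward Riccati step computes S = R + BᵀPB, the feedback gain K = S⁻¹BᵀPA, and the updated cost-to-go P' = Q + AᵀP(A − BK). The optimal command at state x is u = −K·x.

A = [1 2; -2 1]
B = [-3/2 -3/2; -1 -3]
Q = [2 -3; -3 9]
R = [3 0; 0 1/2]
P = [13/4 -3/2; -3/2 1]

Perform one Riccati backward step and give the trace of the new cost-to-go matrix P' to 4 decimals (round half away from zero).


BᵀP = [-3.3750 1.2500; -0.3750 -0.7500]
S = R + BᵀPB = [3 0; 0 1/2] + [3.8125 1.3125; 1.3125 2.8125] = [6.8125 1.3125; 1.3125 3.3125]
BᵀPA = [-5.8750 -5.5000; 1.1250 -1.5000]
K = S⁻¹·BᵀPA = [-1.0045 -0.7796; 0.7376 -0.1439]
A−BK = [0.5997 0.6147; -0.7916 -0.2114]
AᵀP(A−BK) = [6.5187 4.5817; 4.5817 3.4963]
P' = Q + AᵀP(A−BK) = [8.5187 1.5817; 1.5817 12.4963]
tr(P') = 21.0150

21.0150


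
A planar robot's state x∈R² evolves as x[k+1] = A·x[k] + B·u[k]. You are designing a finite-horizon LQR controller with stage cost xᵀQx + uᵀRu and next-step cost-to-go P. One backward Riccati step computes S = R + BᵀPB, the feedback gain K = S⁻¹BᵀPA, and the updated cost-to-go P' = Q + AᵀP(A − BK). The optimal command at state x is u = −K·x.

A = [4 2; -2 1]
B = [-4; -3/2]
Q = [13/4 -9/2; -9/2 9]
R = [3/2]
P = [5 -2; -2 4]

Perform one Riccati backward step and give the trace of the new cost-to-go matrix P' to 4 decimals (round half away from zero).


BᵀP = [-17.0000 2.0000]
S = R + BᵀPB = [3/2] + [65.0000] = [66.5000]
BᵀPA = [-72.0000 -32.0000]
K = S⁻¹·BᵀPA = [-1.0827 -0.4812]
A−BK = [-0.3308 0.0752; -3.6241 0.2782]
AᵀP(A−BK) = [50.0451 -2.6466; -2.6466 0.6015]
P' = Q + AᵀP(A−BK) = [53.2951 -7.1466; -7.1466 9.6015]
tr(P') = 62.8966

62.8966


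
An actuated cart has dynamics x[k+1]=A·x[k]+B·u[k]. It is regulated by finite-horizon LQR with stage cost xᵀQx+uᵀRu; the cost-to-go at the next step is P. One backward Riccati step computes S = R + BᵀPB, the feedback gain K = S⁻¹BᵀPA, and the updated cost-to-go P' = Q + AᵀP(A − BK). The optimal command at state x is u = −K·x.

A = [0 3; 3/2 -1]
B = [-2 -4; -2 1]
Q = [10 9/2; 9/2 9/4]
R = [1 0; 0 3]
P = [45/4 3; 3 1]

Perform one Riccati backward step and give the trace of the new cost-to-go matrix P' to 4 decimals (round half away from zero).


13.6333

BᵀP = [-28.5000 -8.0000; -42.0000 -11.0000]
S = R + BᵀPB = [1 0; 0 3] + [73.0000 106.0000; 106.0000 157.0000] = [74.0000 106.0000; 106.0000 160.0000]
BᵀPA = [-12.0000 -77.5000; -16.5000 -115.0000]
K = S⁻¹·BᵀPA = [-0.2831 -0.3477; 0.0844 -0.4884]
A−BK = [-0.2285 0.3510; 0.8493 -1.2070]
AᵀP(A−BK) = [0.2459 -0.2310; -0.2310 1.1374]
P' = Q + AᵀP(A−BK) = [10.2459 4.2690; 4.2690 3.3874]
tr(P') = 13.6333


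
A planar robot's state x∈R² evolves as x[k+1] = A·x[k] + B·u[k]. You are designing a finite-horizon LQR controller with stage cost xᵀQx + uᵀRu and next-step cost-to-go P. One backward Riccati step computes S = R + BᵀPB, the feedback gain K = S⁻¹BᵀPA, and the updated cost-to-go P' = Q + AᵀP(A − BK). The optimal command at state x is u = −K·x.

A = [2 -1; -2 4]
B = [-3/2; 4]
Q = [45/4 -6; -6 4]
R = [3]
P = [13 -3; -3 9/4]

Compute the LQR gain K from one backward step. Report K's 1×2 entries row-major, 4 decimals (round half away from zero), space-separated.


BᵀP = [-31.5000 13.5000]
S = R + BᵀPB = [3] + [101.2500] = [104.2500]
BᵀPA = [-90.0000 85.5000]
K = S⁻¹·BᵀPA = [-0.8633 0.8201]
A−BK = [0.7050 0.2302; 1.4532 0.7194]
AᵀP(A−BK) = [7.3022 -0.1871; -0.1871 2.8777]
P' = Q + AᵀP(A−BK) = [18.5522 -6.1871; -6.1871 6.8777]
tr(P') = 25.4299

-0.8633 0.8201


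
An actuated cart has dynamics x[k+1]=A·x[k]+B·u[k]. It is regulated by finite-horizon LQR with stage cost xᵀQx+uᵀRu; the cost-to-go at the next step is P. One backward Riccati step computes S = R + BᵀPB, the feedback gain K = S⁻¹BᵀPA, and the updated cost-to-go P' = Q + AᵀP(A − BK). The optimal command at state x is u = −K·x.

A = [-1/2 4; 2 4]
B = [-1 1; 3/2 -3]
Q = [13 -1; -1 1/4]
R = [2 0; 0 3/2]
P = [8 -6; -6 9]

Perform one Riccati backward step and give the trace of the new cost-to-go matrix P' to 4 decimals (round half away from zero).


73.5521

BᵀP = [-17.0000 19.5000; 26.0000 -33.0000]
S = R + BᵀPB = [2 0; 0 3/2] + [46.2500 -75.5000; -75.5000 125.0000] = [48.2500 -75.5000; -75.5000 126.5000]
BᵀPA = [47.5000 10.0000; -79.0000 -28.0000]
K = S⁻¹·BᵀPA = [0.1097 -2.1047; -0.5590 -1.4775]
A−BK = [0.1687 3.3728; 0.1584 2.7245]
AᵀP(A−BK) = [0.6257 3.2501; 3.2501 59.6765]
P' = Q + AᵀP(A−BK) = [13.6257 2.2501; 2.2501 59.9265]
tr(P') = 73.5521


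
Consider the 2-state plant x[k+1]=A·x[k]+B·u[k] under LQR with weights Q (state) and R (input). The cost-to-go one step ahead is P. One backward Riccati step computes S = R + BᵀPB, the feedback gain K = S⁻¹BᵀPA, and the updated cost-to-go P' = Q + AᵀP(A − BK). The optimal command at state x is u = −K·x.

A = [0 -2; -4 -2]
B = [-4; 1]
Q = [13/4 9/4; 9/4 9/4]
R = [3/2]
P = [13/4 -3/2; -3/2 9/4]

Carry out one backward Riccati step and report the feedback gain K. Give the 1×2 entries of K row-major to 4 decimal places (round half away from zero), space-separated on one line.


BᵀP = [-14.5000 8.2500]
S = R + BᵀPB = [3/2] + [66.2500] = [67.7500]
BᵀPA = [-33.0000 12.5000]
K = S⁻¹·BᵀPA = [-0.4871 0.1845]
A−BK = [-1.9483 -1.2620; -3.5129 -2.1845]
AᵀP(A−BK) = [19.9262 12.0886; 12.0886 7.6937]
P' = Q + AᵀP(A−BK) = [23.1762 14.3386; 14.3386 9.9437]
tr(P') = 33.1199

-0.4871 0.1845


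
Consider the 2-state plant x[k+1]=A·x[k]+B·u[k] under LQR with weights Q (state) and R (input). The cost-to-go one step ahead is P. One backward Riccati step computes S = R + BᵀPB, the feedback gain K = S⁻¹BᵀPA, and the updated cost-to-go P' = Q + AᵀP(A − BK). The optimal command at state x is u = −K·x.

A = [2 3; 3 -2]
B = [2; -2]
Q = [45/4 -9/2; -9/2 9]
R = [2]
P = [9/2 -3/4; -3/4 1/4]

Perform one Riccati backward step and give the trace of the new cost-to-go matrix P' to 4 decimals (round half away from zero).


BᵀP = [10.5000 -2.0000]
S = R + BᵀPB = [2] + [25.0000] = [27.0000]
BᵀPA = [15.0000 35.5000]
K = S⁻¹·BᵀPA = [0.5556 1.3148]
A−BK = [0.8889 0.3704; 4.1111 0.6296]
AᵀP(A−BK) = [2.9167 2.0278; 2.0278 3.8241]
P' = Q + AᵀP(A−BK) = [14.1667 -2.4722; -2.4722 12.8241]
tr(P') = 26.9907

26.9907


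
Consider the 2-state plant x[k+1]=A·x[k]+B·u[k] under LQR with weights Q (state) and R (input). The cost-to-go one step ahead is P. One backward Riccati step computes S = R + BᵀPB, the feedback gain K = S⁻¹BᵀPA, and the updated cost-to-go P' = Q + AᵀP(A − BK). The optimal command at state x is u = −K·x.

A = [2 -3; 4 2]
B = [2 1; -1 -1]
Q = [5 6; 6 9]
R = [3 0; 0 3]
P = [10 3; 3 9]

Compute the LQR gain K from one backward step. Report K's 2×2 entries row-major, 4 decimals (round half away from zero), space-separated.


2.3000 -1.0500 -3.5000 -0.7500

BᵀP = [17.0000 -3.0000; 7.0000 -6.0000]
S = R + BᵀPB = [3 0; 0 3] + [37.0000 20.0000; 20.0000 13.0000] = [40.0000 20.0000; 20.0000 16.0000]
BᵀPA = [22.0000 -57.0000; -10.0000 -33.0000]
K = S⁻¹·BᵀPA = [2.3000 -1.0500; -3.5000 -0.7500]
A−BK = [0.9000 -0.1500; 2.8000 0.2000]
AᵀP(A−BK) = [146.4000 3.6000; 3.6000 5.4000]
P' = Q + AᵀP(A−BK) = [151.4000 9.6000; 9.6000 14.4000]
tr(P') = 165.8000


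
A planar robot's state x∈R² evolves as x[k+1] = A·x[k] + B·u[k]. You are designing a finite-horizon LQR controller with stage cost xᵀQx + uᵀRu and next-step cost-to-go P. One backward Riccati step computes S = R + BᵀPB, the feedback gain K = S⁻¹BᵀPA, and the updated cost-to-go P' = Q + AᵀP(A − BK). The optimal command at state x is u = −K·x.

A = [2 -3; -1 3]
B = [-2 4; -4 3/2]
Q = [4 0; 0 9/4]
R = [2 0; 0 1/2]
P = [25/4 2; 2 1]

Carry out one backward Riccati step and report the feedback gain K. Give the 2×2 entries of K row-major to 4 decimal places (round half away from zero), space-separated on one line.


0.2809 -0.6921 0.5752 -0.9511

BᵀP = [-20.5000 -8.0000; 28.0000 9.5000]
S = R + BᵀPB = [2 0; 0 1/2] + [73.0000 -94.0000; -94.0000 126.2500] = [75.0000 -94.0000; -94.0000 126.7500]
BᵀPA = [-33.0000 37.5000; 46.5000 -55.5000]
K = S⁻¹·BᵀPA = [0.2809 -0.6921; 0.5752 -0.9511]
A−BK = [0.2611 -0.5796; -0.7393 1.6583]
AᵀP(A−BK) = [0.5237 -1.1112; -1.1112 2.4153]
P' = Q + AᵀP(A−BK) = [4.5237 -1.1112; -1.1112 4.6653]
tr(P') = 9.1890


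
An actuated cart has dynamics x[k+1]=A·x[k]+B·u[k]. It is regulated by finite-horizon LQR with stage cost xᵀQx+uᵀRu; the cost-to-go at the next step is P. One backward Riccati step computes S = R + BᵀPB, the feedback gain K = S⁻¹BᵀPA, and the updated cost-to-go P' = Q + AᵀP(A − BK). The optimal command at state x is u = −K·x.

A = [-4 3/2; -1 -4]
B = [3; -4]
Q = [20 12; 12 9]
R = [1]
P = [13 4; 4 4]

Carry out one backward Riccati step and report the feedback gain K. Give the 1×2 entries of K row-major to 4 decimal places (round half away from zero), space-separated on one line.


BᵀP = [23.0000 -4.0000]
S = R + BᵀPB = [1] + [85.0000] = [86.0000]
BᵀPA = [-88.0000 50.5000]
K = S⁻¹·BᵀPA = [-1.0233 0.5872]
A−BK = [-0.9302 -0.2616; -5.0930 -1.6512]
AᵀP(A−BK) = [153.9535 47.6744; 47.6744 15.5959]
P' = Q + AᵀP(A−BK) = [173.9535 59.6744; 59.6744 24.5959]
tr(P') = 198.5494

-1.0233 0.5872


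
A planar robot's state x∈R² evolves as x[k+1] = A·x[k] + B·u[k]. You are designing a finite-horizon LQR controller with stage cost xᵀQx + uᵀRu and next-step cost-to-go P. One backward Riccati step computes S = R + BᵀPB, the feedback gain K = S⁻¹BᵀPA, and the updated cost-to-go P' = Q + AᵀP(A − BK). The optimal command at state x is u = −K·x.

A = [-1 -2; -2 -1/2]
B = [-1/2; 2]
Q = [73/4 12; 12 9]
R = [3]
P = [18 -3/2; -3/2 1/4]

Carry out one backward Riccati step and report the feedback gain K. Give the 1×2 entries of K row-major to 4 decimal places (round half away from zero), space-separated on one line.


0.8261 2.0326

BᵀP = [-12.0000 1.2500]
S = R + BᵀPB = [3] + [8.5000] = [11.5000]
BᵀPA = [9.5000 23.3750]
K = S⁻¹·BᵀPA = [0.8261 2.0326]
A−BK = [-0.5870 -0.9837; -3.6522 -4.5652]
AᵀP(A−BK) = [5.1522 10.1902; 10.1902 21.5503]
P' = Q + AᵀP(A−BK) = [23.4022 22.1902; 22.1902 30.5503]
tr(P') = 53.9524


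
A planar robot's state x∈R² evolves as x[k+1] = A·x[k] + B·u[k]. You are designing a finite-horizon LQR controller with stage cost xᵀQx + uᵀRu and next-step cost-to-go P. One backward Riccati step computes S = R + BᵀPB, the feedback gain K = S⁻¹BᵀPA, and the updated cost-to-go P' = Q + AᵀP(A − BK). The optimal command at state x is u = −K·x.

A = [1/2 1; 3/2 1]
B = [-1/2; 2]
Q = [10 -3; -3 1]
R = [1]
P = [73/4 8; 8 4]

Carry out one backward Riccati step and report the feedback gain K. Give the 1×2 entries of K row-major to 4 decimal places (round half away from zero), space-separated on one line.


1.6966 1.9551

BᵀP = [6.8750 4.0000]
S = R + BᵀPB = [1] + [4.5625] = [5.5625]
BᵀPA = [9.4375 10.8750]
K = S⁻¹·BᵀPA = [1.6966 1.9551]
A−BK = [1.3483 1.9775; -1.8933 -2.9101]
AᵀP(A−BK) = [9.5506 12.6742; 12.6742 16.9888]
P' = Q + AᵀP(A−BK) = [19.5506 9.6742; 9.6742 17.9888]
tr(P') = 37.5393


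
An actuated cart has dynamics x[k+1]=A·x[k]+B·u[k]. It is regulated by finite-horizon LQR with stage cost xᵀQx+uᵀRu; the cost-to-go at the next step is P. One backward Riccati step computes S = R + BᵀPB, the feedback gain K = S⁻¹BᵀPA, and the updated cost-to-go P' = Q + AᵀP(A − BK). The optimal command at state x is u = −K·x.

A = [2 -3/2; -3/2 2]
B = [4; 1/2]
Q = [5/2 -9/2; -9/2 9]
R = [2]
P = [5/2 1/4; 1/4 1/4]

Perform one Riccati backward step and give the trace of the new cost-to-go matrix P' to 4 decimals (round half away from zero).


13.7991

BᵀP = [10.1250 1.1250]
S = R + BᵀPB = [2] + [41.0625] = [43.0625]
BᵀPA = [18.5625 -12.9375]
K = S⁻¹·BᵀPA = [0.4311 -0.3004]
A−BK = [0.2758 -0.2983; -1.7155 2.1502]
AᵀP(A−BK) = [1.0610 -1.1107; -1.1107 1.2381]
P' = Q + AᵀP(A−BK) = [3.5610 -5.6107; -5.6107 10.2381]
tr(P') = 13.7991


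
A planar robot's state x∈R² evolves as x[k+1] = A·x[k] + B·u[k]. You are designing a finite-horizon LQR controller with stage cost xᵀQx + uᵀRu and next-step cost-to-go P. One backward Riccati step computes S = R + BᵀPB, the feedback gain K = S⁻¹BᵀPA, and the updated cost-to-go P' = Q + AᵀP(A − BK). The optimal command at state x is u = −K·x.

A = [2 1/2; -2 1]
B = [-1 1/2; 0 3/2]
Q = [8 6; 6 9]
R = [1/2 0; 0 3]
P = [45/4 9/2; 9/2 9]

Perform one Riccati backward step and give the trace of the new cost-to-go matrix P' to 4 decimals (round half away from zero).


25.4228

BᵀP = [-11.2500 -4.5000; 12.3750 15.7500]
S = R + BᵀPB = [1/2 0; 0 3] + [11.2500 -12.3750; -12.3750 29.8125] = [11.7500 -12.3750; -12.3750 32.8125]
BᵀPA = [-13.5000 -10.1250; -6.7500 21.9375]
K = S⁻¹·BᵀPA = [-2.2654 -0.2614; -1.0601 0.5700]
A−BK = [0.2646 -0.0464; -0.4098 0.1450]
AᵀP(A−BK) = [7.2610 -1.9314; -1.9314 1.1618]
P' = Q + AᵀP(A−BK) = [15.2610 4.0686; 4.0686 10.1618]
tr(P') = 25.4228


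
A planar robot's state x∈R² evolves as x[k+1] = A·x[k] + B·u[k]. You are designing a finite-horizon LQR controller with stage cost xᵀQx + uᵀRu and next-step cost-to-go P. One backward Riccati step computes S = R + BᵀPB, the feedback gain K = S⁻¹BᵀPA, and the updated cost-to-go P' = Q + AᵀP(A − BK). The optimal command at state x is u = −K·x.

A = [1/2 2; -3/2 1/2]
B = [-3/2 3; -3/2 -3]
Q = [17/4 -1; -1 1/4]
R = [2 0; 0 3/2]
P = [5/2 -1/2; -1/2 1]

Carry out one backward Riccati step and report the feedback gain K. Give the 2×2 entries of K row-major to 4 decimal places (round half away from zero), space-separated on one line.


BᵀP = [-3.0000 -0.7500; 9.0000 -4.5000]
S = R + BᵀPB = [2 0; 0 3/2] + [5.6250 -6.7500; -6.7500 40.5000] = [7.6250 -6.7500; -6.7500 42.0000]
BᵀPA = [-0.3750 -6.3750; 11.2500 15.7500]
K = S⁻¹·BᵀPA = [0.2191 -0.5877; 0.3031 0.2805]
A−BK = [-0.0805 0.2768; -0.2621 0.4601]
AᵀP(A−BK) = [0.2976 -0.2515; -0.2515 1.0847]
P' = Q + AᵀP(A−BK) = [4.5476 -1.2515; -1.2515 1.3347]
tr(P') = 5.8823

0.2191 -0.5877 0.3031 0.2805


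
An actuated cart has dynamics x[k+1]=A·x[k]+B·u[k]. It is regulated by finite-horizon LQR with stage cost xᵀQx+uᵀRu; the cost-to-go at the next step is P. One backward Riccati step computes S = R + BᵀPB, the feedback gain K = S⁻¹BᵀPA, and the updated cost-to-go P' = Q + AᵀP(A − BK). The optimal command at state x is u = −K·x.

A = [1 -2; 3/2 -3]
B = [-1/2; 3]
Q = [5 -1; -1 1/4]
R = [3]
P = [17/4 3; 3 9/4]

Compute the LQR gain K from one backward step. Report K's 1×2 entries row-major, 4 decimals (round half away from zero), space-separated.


0.9633 -1.9265

BᵀP = [6.8750 5.2500]
S = R + BᵀPB = [3] + [12.3125] = [15.3125]
BᵀPA = [14.7500 -29.5000]
K = S⁻¹·BᵀPA = [0.9633 -1.9265]
A−BK = [1.4816 -2.9633; -1.3898 2.7796]
AᵀP(A−BK) = [4.1043 -8.2087; -8.2087 16.4173]
P' = Q + AᵀP(A−BK) = [9.1043 -9.2087; -9.2087 16.6673]
tr(P') = 25.7717


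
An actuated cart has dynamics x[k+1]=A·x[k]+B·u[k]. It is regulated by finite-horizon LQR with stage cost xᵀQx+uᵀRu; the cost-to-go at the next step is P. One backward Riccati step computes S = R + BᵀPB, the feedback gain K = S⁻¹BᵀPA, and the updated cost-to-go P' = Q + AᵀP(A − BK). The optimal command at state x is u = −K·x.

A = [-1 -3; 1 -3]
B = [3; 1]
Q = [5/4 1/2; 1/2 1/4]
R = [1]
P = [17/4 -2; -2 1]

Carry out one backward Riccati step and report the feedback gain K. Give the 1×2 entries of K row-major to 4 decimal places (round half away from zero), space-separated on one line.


BᵀP = [10.7500 -5.0000]
S = R + BᵀPB = [1] + [27.2500] = [28.2500]
BᵀPA = [-15.7500 -17.2500]
K = S⁻¹·BᵀPA = [-0.5575 -0.6106]
A−BK = [0.6726 -1.1681; 1.5575 -2.3894]
AᵀP(A−BK) = [0.4690 0.1327; 0.1327 0.7168]
P' = Q + AᵀP(A−BK) = [1.7190 0.6327; 0.6327 0.9668]
tr(P') = 2.6858

-0.5575 -0.6106


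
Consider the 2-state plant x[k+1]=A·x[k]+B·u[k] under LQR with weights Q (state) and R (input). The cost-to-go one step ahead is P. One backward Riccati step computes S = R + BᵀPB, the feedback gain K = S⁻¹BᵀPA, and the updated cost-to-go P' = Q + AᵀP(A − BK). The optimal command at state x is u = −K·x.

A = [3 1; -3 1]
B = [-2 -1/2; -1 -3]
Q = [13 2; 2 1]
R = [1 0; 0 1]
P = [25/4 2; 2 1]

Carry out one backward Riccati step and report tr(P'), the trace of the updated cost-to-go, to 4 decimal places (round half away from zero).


BᵀP = [-14.5000 -5.0000; -9.1250 -4.0000]
S = R + BᵀPB = [1 0; 0 1] + [34.0000 22.2500; 22.2500 16.5625] = [35.0000 22.2500; 22.2500 17.5625]
BᵀPA = [-28.5000 -19.5000; -15.3750 -13.1250]
K = S⁻¹·BᵀPA = [-1.3245 -0.4216; 0.8025 -0.2132]
A−BK = [0.7524 0.0502; -1.9169 -0.0611]
AᵀP(A−BK) = [3.8417 0.4561; 0.4561 0.2304]
P' = Q + AᵀP(A−BK) = [16.8417 2.4561; 2.4561 1.2304]
tr(P') = 18.0721

18.0721


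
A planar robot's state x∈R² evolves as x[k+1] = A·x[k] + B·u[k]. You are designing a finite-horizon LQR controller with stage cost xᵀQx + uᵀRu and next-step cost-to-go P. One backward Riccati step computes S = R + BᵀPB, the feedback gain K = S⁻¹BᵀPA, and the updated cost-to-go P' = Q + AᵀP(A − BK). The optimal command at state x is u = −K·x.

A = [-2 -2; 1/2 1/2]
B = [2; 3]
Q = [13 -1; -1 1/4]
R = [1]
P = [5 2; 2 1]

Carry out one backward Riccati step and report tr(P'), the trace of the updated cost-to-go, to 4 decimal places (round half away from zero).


BᵀP = [16.0000 7.0000]
S = R + BᵀPB = [1] + [53.0000] = [54.0000]
BᵀPA = [-28.5000 -28.5000]
K = S⁻¹·BᵀPA = [-0.5278 -0.5278]
A−BK = [-0.9444 -0.9444; 2.0833 2.0833]
AᵀP(A−BK) = [1.2083 1.2083; 1.2083 1.2083]
P' = Q + AᵀP(A−BK) = [14.2083 0.2083; 0.2083 1.4583]
tr(P') = 15.6667

15.6667


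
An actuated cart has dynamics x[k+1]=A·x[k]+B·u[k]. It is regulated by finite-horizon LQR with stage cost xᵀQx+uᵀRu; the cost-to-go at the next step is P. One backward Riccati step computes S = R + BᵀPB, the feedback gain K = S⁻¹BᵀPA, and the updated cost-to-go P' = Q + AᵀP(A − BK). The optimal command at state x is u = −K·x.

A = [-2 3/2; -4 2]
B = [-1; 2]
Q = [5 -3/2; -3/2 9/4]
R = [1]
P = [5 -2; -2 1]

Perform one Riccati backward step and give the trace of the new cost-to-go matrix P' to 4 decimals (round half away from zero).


BᵀP = [-9.0000 4.0000]
S = R + BᵀPB = [1] + [17.0000] = [18.0000]
BᵀPA = [2.0000 -5.5000]
K = S⁻¹·BᵀPA = [0.1111 -0.3056]
A−BK = [-1.8889 1.1944; -4.2222 2.6111]
AᵀP(A−BK) = [3.7778 -2.3889; -2.3889 1.5694]
P' = Q + AᵀP(A−BK) = [8.7778 -3.8889; -3.8889 3.8194]
tr(P') = 12.5972

12.5972


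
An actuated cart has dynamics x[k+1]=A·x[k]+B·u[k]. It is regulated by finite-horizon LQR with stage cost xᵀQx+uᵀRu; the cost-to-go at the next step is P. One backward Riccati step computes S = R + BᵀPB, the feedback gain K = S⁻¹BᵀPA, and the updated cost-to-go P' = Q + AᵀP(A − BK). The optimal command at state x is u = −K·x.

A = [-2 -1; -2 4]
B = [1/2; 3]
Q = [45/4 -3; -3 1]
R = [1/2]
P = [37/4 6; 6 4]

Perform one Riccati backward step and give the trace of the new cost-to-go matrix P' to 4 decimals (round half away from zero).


BᵀP = [22.6250 15.0000]
S = R + BᵀPB = [1/2] + [56.3125] = [56.8125]
BᵀPA = [-75.2500 37.3750]
K = S⁻¹·BᵀPA = [-1.3245 0.6579]
A−BK = [-1.3377 -1.3289; 1.9736 2.0264]
AᵀP(A−BK) = [1.3289 0.0044; 0.0044 0.6623]
P' = Q + AᵀP(A−BK) = [12.5789 -2.9956; -2.9956 1.6623]
tr(P') = 14.2412

14.2412


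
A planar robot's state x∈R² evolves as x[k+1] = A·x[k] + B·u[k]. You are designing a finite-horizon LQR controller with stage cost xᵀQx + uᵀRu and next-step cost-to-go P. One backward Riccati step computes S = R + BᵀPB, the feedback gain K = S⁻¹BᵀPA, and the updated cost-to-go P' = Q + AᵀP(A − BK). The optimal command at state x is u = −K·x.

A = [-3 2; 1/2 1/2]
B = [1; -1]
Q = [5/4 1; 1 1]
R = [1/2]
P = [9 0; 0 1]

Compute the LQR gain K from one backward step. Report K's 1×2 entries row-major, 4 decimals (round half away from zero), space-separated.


BᵀP = [9.0000 -1.0000]
S = R + BᵀPB = [1/2] + [10.0000] = [10.5000]
BᵀPA = [-27.5000 17.5000]
K = S⁻¹·BᵀPA = [-2.6190 1.6667]
A−BK = [-0.3810 0.3333; -2.1190 2.1667]
AᵀP(A−BK) = [9.2262 -7.9167; -7.9167 7.0833]
P' = Q + AᵀP(A−BK) = [10.4762 -6.9167; -6.9167 8.0833]
tr(P') = 18.5595

-2.6190 1.6667


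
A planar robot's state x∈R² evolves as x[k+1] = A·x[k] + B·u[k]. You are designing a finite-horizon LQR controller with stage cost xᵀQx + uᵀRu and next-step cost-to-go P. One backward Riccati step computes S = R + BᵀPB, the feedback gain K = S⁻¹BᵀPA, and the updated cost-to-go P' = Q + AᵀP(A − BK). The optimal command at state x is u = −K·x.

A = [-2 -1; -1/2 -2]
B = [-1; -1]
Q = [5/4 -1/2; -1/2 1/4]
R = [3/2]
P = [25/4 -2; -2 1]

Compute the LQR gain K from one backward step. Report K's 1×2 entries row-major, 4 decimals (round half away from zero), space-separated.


1.6842 0.4737

BᵀP = [-4.2500 1.0000]
S = R + BᵀPB = [3/2] + [3.2500] = [4.7500]
BᵀPA = [8.0000 2.2500]
K = S⁻¹·BᵀPA = [1.6842 0.4737]
A−BK = [-0.3158 -0.5263; 1.1842 -1.5263]
AᵀP(A−BK) = [7.7763 0.7105; 0.7105 1.1842]
P' = Q + AᵀP(A−BK) = [9.0263 0.2105; 0.2105 1.4342]
tr(P') = 10.4605


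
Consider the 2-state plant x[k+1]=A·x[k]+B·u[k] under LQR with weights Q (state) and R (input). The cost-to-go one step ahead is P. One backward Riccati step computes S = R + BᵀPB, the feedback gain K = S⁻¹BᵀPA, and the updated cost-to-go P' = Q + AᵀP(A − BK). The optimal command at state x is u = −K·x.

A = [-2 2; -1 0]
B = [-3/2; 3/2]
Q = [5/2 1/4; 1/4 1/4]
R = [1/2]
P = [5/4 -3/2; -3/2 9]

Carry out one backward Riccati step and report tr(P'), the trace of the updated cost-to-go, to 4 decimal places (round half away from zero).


BᵀP = [-4.1250 15.7500]
S = R + BᵀPB = [1/2] + [29.8125] = [30.3125]
BᵀPA = [-7.5000 -8.2500]
K = S⁻¹·BᵀPA = [-0.2474 -0.2722]
A−BK = [-2.3711 1.5918; -0.6289 0.4082]
AᵀP(A−BK) = [6.1443 -4.0412; -4.0412 2.7546]
P' = Q + AᵀP(A−BK) = [8.6443 -3.7912; -3.7912 3.0046]
tr(P') = 11.6490

11.6490


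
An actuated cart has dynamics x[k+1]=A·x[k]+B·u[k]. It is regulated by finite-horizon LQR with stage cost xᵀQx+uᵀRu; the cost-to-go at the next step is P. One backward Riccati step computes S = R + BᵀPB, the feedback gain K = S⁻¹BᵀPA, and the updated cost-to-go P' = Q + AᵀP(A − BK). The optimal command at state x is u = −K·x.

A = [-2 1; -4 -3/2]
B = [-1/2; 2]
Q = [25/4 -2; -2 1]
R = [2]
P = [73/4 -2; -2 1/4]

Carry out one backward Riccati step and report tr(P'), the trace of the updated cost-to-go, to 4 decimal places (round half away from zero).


21.1530

BᵀP = [-13.1250 1.5000]
S = R + BᵀPB = [2] + [9.5625] = [11.5625]
BᵀPA = [20.2500 -15.3750]
K = S⁻¹·BᵀPA = [1.7514 -1.3297]
A−BK = [-1.1243 0.3351; -7.5027 1.1595]
AᵀP(A−BK) = [9.5351 -6.0730; -6.0730 4.3679]
P' = Q + AᵀP(A−BK) = [15.7851 -8.0730; -8.0730 5.3679]
tr(P') = 21.1530


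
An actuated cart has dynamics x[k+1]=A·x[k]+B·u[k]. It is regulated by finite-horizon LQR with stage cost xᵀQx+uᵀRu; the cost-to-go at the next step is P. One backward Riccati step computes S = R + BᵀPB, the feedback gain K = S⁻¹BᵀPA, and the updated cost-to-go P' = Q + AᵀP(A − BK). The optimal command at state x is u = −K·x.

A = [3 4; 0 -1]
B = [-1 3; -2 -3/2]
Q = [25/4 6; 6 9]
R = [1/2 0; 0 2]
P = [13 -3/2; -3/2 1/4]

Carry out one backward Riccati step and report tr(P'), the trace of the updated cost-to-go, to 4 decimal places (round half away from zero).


BᵀP = [-10.0000 1.0000; 41.2500 -4.8750]
S = R + BᵀPB = [1/2 0; 0 2] + [8.0000 -31.5000; -31.5000 131.0625] = [8.5000 -31.5000; -31.5000 133.0625]
BᵀPA = [-30.0000 -41.0000; 123.7500 169.8750]
K = S⁻¹·BᵀPA = [-0.6755 -0.7530; 0.7701 1.0984]
A−BK = [0.0142 -0.0482; -0.1959 -0.8584]
AᵀP(A−BK) = [1.4348 1.9833; 1.9833 2.7868]
P' = Q + AᵀP(A−BK) = [7.6848 7.9833; 7.9833 11.7868]
tr(P') = 19.4716

19.4716


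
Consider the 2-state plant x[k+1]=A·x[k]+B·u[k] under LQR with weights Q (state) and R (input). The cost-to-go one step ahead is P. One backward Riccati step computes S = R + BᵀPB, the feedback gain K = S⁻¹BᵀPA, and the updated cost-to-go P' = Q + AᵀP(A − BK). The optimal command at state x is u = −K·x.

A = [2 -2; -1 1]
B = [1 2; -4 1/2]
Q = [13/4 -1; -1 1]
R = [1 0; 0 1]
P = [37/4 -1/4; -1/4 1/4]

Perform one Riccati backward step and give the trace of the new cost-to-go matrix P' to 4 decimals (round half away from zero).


BᵀP = [10.2500 -1.2500; 18.3750 -0.3750]
S = R + BᵀPB = [1 0; 0 1] + [15.2500 19.8750; 19.8750 36.5625] = [16.2500 19.8750; 19.8750 37.5625]
BᵀPA = [21.7500 -21.7500; 37.1250 -37.1250]
K = S⁻¹·BᵀPA = [0.3674 -0.3674; 0.7940 -0.7940]
A−BK = [0.0447 -0.0447; 0.0725 -0.0725]
AᵀP(A−BK) = [0.7835 -0.7835; -0.7835 0.7835]
P' = Q + AᵀP(A−BK) = [4.0335 -1.7835; -1.7835 1.7835]
tr(P') = 5.8170

5.8170


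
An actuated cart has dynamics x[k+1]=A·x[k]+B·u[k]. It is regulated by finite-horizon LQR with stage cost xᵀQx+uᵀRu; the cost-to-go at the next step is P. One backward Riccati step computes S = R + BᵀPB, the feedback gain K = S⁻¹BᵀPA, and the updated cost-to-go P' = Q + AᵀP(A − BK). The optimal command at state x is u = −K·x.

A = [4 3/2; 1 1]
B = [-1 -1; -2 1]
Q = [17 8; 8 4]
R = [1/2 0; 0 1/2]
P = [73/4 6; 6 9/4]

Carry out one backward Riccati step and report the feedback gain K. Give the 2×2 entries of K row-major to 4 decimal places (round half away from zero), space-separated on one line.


BᵀP = [-30.2500 -10.5000; -12.2500 -3.7500]
S = R + BᵀPB = [1/2 0; 0 1/2] + [51.2500 19.7500; 19.7500 8.5000] = [51.7500 19.7500; 19.7500 9.0000]
BᵀPA = [-131.5000 -55.8750; -52.7500 -22.1250]
K = S⁻¹·BᵀPA = [-1.8720 -0.8708; -1.7531 -0.5475]
A−BK = [0.3749 0.0818; -0.9909 -0.1941]
AᵀP(A−BK) = [3.6053 1.3644; 1.3644 0.5453]
P' = Q + AᵀP(A−BK) = [20.6053 9.3644; 9.3644 4.5453]
tr(P') = 25.1506

-1.8720 -0.8708 -1.7531 -0.5475


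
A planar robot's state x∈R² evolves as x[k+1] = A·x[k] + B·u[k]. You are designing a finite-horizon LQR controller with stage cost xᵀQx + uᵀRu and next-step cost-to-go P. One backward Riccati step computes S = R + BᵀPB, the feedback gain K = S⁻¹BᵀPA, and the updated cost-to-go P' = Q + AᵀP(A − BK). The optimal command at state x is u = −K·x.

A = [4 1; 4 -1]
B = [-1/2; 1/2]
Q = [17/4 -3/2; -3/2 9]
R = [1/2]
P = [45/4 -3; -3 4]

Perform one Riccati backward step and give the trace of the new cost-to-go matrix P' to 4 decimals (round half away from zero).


126.9059

BᵀP = [-7.1250 3.5000]
S = R + BᵀPB = [1/2] + [5.3125] = [5.8125]
BᵀPA = [-14.5000 -10.6250]
K = S⁻¹·BᵀPA = [-2.4946 -1.8280]
A−BK = [2.7527 0.0860; 5.2473 -0.0860]
AᵀP(A−BK) = [111.8280 2.4946; 2.4946 1.8280]
P' = Q + AᵀP(A−BK) = [116.0780 0.9946; 0.9946 10.8280]
tr(P') = 126.9059


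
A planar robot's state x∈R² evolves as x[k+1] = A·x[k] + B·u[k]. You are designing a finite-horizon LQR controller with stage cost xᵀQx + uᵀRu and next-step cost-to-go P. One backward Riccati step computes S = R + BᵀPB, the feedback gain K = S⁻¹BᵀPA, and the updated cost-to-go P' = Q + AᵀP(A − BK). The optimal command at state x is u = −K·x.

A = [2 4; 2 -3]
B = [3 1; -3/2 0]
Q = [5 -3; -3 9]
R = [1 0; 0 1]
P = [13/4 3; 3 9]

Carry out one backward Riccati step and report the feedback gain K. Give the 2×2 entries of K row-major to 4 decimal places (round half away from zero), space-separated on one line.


BᵀP = [5.2500 -4.5000; 3.2500 3.0000]
S = R + BᵀPB = [1 0; 0 1] + [22.5000 5.2500; 5.2500 3.2500] = [23.5000 5.2500; 5.2500 4.2500]
BᵀPA = [1.5000 34.5000; 12.5000 4.0000]
K = S⁻¹·BᵀPA = [-0.8194 1.7373; 3.9533 -1.2048]
A−BK = [0.5048 -0.0069; 0.7710 -0.3941]
AᵀP(A−BK) = [24.8124 -9.5454; -9.5454 5.8842]
P' = Q + AᵀP(A−BK) = [29.8124 -12.5454; -12.5454 14.8842]
tr(P') = 44.6966

-0.8194 1.7373 3.9533 -1.2048


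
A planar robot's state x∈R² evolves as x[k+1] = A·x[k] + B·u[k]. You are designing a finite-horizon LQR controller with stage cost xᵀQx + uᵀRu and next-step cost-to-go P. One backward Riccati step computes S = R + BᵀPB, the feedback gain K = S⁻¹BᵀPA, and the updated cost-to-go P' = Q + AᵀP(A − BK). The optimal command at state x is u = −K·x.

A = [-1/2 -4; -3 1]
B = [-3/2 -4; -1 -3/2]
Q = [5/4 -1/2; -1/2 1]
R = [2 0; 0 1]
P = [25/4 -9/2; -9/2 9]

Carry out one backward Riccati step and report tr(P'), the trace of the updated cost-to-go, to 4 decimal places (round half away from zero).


74.6240

BᵀP = [-4.8750 -2.2500; -18.2500 4.5000]
S = R + BᵀPB = [2 0; 0 1] + [9.5625 22.8750; 22.8750 66.2500] = [11.5625 22.8750; 22.8750 67.2500]
BᵀPA = [9.1875 17.2500; -4.3750 77.5000]
K = S⁻¹·BᵀPA = [2.8231 -2.4094; -1.0253 1.9720]
A−BK = [-0.3667 0.2738; -1.7149 1.5485]
AᵀP(A−BK) = [38.6400 -35.4859; -35.4859 33.7341]
P' = Q + AᵀP(A−BK) = [39.8900 -35.9859; -35.9859 34.7341]
tr(P') = 74.6240


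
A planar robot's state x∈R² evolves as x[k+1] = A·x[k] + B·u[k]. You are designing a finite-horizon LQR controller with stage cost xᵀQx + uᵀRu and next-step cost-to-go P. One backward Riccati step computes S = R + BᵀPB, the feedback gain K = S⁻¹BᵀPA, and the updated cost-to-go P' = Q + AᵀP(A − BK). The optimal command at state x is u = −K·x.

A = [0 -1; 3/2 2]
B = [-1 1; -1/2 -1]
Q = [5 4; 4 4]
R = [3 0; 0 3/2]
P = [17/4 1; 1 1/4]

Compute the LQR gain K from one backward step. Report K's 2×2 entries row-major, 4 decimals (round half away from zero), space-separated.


BᵀP = [-4.7500 -1.1250; 3.2500 0.7500]
S = R + BᵀPB = [3 0; 0 3/2] + [5.3125 -3.6250; -3.6250 2.5000] = [8.3125 -3.6250; -3.6250 4.0000]
BᵀPA = [-1.6875 2.5000; 1.1250 -1.7500]
K = S⁻¹·BᵀPA = [-0.1329 0.1818; 0.1608 -0.2727]
A−BK = [-0.2937 -0.5455; 1.5944 1.8182]
AᵀP(A−BK) = [0.1573 -0.1364; -0.1364 0.3182]
P' = Q + AᵀP(A−BK) = [5.1573 3.8636; 3.8636 4.3182]
tr(P') = 9.4755

-0.1329 0.1818 0.1608 -0.2727
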